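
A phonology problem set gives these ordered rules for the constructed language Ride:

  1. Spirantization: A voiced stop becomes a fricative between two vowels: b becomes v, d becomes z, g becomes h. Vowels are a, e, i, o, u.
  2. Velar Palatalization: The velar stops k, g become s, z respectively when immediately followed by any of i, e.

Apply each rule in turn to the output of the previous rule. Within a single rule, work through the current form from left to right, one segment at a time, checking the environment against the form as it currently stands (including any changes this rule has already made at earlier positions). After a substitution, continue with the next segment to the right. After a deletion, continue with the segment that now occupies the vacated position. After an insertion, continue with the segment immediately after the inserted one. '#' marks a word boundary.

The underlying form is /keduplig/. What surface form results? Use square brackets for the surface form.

[sezuplig]

1 Spirantization: [keduplig] → [kezuplig]
2 Velar Palatalization: [kezuplig] → [sezuplig]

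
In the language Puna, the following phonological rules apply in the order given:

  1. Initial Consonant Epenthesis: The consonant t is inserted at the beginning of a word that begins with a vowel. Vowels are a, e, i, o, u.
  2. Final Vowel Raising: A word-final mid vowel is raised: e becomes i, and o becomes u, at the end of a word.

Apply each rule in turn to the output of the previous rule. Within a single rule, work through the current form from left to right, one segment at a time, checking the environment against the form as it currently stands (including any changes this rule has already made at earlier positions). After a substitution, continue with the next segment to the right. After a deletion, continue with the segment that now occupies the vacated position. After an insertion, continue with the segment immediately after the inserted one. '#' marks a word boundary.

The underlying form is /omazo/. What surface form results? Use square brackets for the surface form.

[tomazu]

1 Initial Consonant Epenthesis: [omazo] → [tomazo]
2 Final Vowel Raising: [tomazo] → [tomazu]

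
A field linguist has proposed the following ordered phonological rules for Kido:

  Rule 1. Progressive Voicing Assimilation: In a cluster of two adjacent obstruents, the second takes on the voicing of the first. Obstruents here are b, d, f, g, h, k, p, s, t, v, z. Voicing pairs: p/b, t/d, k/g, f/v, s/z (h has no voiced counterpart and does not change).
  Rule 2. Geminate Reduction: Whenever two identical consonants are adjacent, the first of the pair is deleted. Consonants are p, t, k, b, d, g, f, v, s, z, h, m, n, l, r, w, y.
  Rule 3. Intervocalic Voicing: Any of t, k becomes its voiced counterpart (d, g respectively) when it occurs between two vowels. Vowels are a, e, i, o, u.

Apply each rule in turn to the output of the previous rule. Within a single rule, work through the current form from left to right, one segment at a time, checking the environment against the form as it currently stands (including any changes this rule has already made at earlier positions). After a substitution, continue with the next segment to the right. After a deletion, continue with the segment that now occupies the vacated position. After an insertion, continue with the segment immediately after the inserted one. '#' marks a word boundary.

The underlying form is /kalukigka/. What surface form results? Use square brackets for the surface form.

Rule 1 Progressive Voicing Assimilation: [kalukigka] → [kalukigga]
Rule 2 Geminate Reduction: [kalukigga] → [kalukiga]
Rule 3 Intervocalic Voicing: [kalukiga] → [kalugiga]

[kalugiga]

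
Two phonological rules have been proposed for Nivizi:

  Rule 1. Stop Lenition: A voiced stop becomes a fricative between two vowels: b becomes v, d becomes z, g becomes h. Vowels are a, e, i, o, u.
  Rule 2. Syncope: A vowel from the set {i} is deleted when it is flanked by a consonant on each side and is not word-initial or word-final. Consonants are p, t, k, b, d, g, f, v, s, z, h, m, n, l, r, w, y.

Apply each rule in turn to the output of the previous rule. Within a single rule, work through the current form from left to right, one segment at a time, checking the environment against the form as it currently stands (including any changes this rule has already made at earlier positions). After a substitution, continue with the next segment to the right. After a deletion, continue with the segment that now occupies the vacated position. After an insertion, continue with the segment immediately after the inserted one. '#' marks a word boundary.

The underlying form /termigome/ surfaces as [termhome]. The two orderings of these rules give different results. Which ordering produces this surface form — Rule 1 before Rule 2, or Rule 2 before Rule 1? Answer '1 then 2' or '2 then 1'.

1 then 2

Order 1 then 2:
  1 Stop Lenition: [termigome] → [termihome]
  2 Syncope: [termihome] → [termhome]
  result: [termhome]
Order 2 then 1:
  2 Syncope: [termigome] → [termgome]
  1 Stop Lenition: no change — [termgome]
  result: [termgome]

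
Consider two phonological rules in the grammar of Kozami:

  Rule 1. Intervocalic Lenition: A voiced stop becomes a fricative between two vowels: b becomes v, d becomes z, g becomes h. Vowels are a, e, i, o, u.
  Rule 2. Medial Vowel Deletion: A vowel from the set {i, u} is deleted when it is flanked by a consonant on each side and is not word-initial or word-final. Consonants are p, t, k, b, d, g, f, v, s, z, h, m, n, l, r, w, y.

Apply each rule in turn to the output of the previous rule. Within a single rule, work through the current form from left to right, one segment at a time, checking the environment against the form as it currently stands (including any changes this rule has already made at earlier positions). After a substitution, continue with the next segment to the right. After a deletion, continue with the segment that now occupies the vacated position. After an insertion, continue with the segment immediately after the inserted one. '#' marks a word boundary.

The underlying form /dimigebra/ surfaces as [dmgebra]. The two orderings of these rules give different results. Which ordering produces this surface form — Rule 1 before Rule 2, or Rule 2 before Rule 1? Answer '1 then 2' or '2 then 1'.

Order 1 then 2:
  1 Intervocalic Lenition: [dimigebra] → [dimihebra]
  2 Medial Vowel Deletion: [dimihebra] → [dmhebra]
  result: [dmhebra]
Order 2 then 1:
  2 Medial Vowel Deletion: [dimigebra] → [dmgebra]
  1 Intervocalic Lenition: no change — [dmgebra]
  result: [dmgebra]

2 then 1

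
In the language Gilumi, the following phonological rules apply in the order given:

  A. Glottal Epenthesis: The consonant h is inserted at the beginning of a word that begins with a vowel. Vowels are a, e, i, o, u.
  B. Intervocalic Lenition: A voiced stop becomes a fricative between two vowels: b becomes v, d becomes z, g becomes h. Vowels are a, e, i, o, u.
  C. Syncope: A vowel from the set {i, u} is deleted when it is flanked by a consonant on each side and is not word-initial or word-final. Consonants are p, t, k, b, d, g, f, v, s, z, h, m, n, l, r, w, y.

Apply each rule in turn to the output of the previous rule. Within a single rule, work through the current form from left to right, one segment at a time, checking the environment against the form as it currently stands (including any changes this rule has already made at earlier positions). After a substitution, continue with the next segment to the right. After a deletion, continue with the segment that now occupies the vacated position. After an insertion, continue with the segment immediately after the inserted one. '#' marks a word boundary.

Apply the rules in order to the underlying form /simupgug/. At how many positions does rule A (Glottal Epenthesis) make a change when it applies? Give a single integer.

A Glottal Epenthesis: no change — [simupgug]
B Intervocalic Lenition: no change — [simupgug]
C Syncope: [simupgug] → [smpgg]
Rule A changed 0 position(s).

0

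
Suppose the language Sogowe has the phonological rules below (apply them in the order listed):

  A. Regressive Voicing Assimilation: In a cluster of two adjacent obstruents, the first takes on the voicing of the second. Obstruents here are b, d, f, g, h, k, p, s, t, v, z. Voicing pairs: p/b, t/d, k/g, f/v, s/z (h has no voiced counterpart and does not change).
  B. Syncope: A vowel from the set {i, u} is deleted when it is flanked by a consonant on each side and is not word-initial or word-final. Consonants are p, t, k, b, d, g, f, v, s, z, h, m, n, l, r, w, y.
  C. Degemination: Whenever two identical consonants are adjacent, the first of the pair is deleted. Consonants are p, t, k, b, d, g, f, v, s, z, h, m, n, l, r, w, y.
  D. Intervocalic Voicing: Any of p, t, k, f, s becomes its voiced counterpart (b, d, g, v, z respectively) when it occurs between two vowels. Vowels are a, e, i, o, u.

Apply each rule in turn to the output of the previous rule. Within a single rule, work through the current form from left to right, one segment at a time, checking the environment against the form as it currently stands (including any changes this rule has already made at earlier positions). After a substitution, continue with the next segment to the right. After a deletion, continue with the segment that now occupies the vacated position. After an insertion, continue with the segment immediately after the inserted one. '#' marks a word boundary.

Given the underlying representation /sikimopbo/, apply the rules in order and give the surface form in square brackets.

[skmobo]

A Regressive Voicing Assimilation: [sikimopbo] → [sikimobbo]
B Syncope: [sikimobbo] → [skmobbo]
C Degemination: [skmobbo] → [skmobo]
D Intervocalic Voicing: no change — [skmobo]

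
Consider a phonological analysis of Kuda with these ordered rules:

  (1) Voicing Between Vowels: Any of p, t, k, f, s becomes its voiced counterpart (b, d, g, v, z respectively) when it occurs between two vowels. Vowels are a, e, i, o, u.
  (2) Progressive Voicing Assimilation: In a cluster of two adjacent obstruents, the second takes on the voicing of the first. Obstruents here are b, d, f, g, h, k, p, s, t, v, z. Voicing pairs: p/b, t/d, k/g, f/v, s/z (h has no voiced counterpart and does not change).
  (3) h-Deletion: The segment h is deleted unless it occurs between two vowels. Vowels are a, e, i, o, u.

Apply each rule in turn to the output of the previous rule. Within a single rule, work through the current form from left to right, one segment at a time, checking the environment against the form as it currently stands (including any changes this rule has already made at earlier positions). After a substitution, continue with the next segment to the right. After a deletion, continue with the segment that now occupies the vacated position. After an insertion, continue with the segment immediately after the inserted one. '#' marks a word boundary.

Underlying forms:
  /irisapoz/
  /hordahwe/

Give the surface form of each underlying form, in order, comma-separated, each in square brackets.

[irizaboz], [ordawe]

/irisapoz/:
  (1) Voicing Between Vowels: [irisapoz] → [irizaboz]
  (2) Progressive Voicing Assimilation: no change — [irizaboz]
  (3) h-Deletion: no change — [irizaboz]
/hordahwe/:
  (1) Voicing Between Vowels: no change — [hordahwe]
  (2) Progressive Voicing Assimilation: no change — [hordahwe]
  (3) h-Deletion: [hordahwe] → [ordawe]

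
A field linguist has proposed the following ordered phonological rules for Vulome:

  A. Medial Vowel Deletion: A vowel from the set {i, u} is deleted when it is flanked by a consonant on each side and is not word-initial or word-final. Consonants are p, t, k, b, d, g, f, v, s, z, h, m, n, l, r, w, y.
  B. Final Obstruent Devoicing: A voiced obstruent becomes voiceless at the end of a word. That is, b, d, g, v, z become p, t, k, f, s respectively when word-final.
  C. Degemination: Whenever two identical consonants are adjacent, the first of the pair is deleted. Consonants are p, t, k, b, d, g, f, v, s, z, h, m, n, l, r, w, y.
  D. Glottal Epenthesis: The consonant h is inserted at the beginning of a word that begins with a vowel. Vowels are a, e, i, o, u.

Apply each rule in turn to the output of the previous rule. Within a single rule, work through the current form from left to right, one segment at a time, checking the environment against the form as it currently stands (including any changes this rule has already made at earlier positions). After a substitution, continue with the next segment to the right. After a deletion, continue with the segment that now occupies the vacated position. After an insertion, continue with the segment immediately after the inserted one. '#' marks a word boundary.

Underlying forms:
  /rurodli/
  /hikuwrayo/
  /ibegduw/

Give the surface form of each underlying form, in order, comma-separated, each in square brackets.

[rodli], [hkwrayo], [hibegdw]

/rurodli/:
  A Medial Vowel Deletion: [rurodli] → [rrodli]
  B Final Obstruent Devoicing: no change — [rrodli]
  C Degemination: [rrodli] → [rodli]
  D Glottal Epenthesis: no change — [rodli]
/hikuwrayo/:
  A Medial Vowel Deletion: [hikuwrayo] → [hkwrayo]
  B Final Obstruent Devoicing: no change — [hkwrayo]
  C Degemination: no change — [hkwrayo]
  D Glottal Epenthesis: no change — [hkwrayo]
/ibegduw/:
  A Medial Vowel Deletion: [ibegduw] → [ibegdw]
  B Final Obstruent Devoicing: no change — [ibegdw]
  C Degemination: no change — [ibegdw]
  D Glottal Epenthesis: [ibegdw] → [hibegdw]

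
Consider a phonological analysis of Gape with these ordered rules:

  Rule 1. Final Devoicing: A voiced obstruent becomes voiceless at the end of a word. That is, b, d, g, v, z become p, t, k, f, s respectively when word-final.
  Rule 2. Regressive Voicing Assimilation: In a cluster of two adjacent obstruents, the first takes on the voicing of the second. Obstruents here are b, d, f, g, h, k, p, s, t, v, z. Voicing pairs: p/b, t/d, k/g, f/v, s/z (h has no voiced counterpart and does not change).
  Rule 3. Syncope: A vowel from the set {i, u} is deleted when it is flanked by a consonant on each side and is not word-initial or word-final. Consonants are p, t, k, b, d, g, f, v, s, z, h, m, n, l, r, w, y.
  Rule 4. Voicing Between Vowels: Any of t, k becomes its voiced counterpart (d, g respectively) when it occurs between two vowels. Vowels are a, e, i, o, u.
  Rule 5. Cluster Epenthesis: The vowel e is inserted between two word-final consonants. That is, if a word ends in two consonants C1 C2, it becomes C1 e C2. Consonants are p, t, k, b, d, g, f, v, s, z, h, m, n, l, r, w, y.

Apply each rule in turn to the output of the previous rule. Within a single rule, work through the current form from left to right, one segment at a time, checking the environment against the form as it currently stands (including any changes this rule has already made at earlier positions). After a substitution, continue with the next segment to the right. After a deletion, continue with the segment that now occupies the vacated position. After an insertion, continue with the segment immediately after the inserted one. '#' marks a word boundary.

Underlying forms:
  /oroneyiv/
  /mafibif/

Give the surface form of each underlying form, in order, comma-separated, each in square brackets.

/oroneyiv/:
  Rule 1 Final Devoicing: [oroneyiv] → [oroneyif]
  Rule 2 Regressive Voicing Assimilation: no change — [oroneyif]
  Rule 3 Syncope: [oroneyif] → [oroneyf]
  Rule 4 Voicing Between Vowels: no change — [oroneyf]
  Rule 5 Cluster Epenthesis: [oroneyf] → [oroneyef]
/mafibif/:
  Rule 1 Final Devoicing: no change — [mafibif]
  Rule 2 Regressive Voicing Assimilation: no change — [mafibif]
  Rule 3 Syncope: [mafibif] → [mafbf]
  Rule 4 Voicing Between Vowels: no change — [mafbf]
  Rule 5 Cluster Epenthesis: [mafbf] → [mafbef]

[oroneyef], [mafbef]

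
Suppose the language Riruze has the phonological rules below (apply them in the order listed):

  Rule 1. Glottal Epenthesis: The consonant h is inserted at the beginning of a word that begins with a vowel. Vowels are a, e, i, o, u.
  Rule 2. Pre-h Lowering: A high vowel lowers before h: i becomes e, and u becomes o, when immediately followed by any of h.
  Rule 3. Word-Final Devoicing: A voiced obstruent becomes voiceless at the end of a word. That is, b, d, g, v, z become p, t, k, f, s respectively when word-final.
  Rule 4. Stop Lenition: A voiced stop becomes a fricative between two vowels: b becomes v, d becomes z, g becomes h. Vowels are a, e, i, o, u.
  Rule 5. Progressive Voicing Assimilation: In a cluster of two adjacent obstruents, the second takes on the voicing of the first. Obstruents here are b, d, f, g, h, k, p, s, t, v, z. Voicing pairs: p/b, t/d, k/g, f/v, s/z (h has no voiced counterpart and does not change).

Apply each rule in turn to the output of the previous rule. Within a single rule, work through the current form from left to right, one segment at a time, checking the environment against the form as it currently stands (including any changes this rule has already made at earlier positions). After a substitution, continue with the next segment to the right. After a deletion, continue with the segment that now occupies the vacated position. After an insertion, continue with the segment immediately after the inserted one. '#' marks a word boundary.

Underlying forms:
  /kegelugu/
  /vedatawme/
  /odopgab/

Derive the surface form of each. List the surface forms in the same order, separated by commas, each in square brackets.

[keheluhu], [vezatawme], [hozopkap]

/kegelugu/:
  Rule 1 Glottal Epenthesis: no change — [kegelugu]
  Rule 2 Pre-h Lowering: no change — [kegelugu]
  Rule 3 Word-Final Devoicing: no change — [kegelugu]
  Rule 4 Stop Lenition: [kegelugu] → [keheluhu]
  Rule 5 Progressive Voicing Assimilation: no change — [keheluhu]
/vedatawme/:
  Rule 1 Glottal Epenthesis: no change — [vedatawme]
  Rule 2 Pre-h Lowering: no change — [vedatawme]
  Rule 3 Word-Final Devoicing: no change — [vedatawme]
  Rule 4 Stop Lenition: [vedatawme] → [vezatawme]
  Rule 5 Progressive Voicing Assimilation: no change — [vezatawme]
/odopgab/:
  Rule 1 Glottal Epenthesis: [odopgab] → [hodopgab]
  Rule 2 Pre-h Lowering: no change — [hodopgab]
  Rule 3 Word-Final Devoicing: [hodopgab] → [hodopgap]
  Rule 4 Stop Lenition: [hodopgap] → [hozopgap]
  Rule 5 Progressive Voicing Assimilation: [hozopgap] → [hozopkap]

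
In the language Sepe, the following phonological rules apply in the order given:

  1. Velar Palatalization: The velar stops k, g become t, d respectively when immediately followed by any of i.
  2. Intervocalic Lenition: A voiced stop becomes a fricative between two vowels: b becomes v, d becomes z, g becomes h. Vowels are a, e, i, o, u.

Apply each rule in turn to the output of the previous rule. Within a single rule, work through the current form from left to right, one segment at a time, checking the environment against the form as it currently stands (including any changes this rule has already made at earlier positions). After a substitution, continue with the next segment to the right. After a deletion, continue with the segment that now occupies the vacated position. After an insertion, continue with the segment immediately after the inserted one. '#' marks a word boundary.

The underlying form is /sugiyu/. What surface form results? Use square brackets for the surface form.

[suziyu]

1 Velar Palatalization: [sugiyu] → [sudiyu]
2 Intervocalic Lenition: [sudiyu] → [suziyu]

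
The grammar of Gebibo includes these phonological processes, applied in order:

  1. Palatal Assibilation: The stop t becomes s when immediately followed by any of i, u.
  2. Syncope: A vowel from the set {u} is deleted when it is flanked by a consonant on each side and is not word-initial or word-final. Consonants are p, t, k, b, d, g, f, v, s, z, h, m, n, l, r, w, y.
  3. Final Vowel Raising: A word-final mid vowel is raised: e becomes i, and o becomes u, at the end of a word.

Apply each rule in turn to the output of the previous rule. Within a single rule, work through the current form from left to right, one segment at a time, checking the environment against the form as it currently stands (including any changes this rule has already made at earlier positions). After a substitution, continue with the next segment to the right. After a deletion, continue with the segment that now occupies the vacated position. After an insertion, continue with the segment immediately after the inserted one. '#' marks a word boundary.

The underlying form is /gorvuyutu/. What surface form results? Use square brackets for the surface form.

1 Palatal Assibilation: [gorvuyutu] → [gorvuyusu]
2 Syncope: [gorvuyusu] → [gorvysu]
3 Final Vowel Raising: no change — [gorvysu]

[gorvysu]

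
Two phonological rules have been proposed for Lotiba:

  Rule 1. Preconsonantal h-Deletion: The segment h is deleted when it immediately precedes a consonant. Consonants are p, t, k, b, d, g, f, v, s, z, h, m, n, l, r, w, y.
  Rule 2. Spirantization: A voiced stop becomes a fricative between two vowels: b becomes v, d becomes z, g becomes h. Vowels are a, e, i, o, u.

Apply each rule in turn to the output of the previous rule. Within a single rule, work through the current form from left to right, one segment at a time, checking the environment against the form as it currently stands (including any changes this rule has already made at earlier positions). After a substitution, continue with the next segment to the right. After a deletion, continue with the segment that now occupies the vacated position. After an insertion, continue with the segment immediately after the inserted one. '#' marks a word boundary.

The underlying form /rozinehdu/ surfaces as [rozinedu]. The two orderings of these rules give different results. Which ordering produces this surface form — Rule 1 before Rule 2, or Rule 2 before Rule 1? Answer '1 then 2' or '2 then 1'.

2 then 1

Order 1 then 2:
  1 Preconsonantal h-Deletion: [rozinehdu] → [rozinedu]
  2 Spirantization: [rozinedu] → [rozinezu]
  result: [rozinezu]
Order 2 then 1:
  2 Spirantization: no change — [rozinehdu]
  1 Preconsonantal h-Deletion: [rozinehdu] → [rozinedu]
  result: [rozinedu]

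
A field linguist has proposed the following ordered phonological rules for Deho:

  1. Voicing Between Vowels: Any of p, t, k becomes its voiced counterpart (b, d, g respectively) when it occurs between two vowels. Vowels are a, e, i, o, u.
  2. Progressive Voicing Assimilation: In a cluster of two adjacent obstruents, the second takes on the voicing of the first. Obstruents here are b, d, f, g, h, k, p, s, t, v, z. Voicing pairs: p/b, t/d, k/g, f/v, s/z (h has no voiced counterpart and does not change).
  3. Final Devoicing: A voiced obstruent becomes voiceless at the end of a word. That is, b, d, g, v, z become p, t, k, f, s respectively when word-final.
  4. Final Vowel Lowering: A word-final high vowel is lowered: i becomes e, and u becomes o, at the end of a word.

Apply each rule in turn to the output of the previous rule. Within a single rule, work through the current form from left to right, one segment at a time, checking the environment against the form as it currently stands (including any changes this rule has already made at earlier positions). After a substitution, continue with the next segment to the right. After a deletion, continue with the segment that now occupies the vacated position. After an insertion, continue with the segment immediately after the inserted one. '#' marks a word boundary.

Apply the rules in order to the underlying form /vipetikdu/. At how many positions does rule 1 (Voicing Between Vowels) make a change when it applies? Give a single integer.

2

1 Voicing Between Vowels: [vipetikdu] → [vibedikdu]
2 Progressive Voicing Assimilation: [vibedikdu] → [vibediktu]
3 Final Devoicing: no change — [vibediktu]
4 Final Vowel Lowering: [vibediktu] → [vibedikto]
Rule 1 changed 2 position(s).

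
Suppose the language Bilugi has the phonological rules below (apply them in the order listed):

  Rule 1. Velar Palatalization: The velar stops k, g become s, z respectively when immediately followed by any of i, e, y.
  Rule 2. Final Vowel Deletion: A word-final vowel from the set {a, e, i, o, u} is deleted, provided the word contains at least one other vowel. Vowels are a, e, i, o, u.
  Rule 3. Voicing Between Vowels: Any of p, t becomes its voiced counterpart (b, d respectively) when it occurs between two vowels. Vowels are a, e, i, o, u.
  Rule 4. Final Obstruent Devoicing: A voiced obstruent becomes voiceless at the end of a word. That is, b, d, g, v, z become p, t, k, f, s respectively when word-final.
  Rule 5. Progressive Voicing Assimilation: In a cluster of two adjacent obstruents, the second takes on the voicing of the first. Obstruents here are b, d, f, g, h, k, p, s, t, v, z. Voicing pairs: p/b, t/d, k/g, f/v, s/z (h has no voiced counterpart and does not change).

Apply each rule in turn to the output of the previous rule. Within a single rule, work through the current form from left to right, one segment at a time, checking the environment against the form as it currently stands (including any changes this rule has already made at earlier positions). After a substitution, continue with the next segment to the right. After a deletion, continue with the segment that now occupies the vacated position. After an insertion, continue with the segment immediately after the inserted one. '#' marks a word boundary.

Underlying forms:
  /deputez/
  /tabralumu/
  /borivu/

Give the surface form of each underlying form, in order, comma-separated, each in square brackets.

[debudes], [tabralum], [borif]

/deputez/:
  Rule 1 Velar Palatalization: no change — [deputez]
  Rule 2 Final Vowel Deletion: no change — [deputez]
  Rule 3 Voicing Between Vowels: [deputez] → [debudez]
  Rule 4 Final Obstruent Devoicing: [debudez] → [debudes]
  Rule 5 Progressive Voicing Assimilation: no change — [debudes]
/tabralumu/:
  Rule 1 Velar Palatalization: no change — [tabralumu]
  Rule 2 Final Vowel Deletion: [tabralumu] → [tabralum]
  Rule 3 Voicing Between Vowels: no change — [tabralum]
  Rule 4 Final Obstruent Devoicing: no change — [tabralum]
  Rule 5 Progressive Voicing Assimilation: no change — [tabralum]
/borivu/:
  Rule 1 Velar Palatalization: no change — [borivu]
  Rule 2 Final Vowel Deletion: [borivu] → [boriv]
  Rule 3 Voicing Between Vowels: no change — [boriv]
  Rule 4 Final Obstruent Devoicing: [boriv] → [borif]
  Rule 5 Progressive Voicing Assimilation: no change — [borif]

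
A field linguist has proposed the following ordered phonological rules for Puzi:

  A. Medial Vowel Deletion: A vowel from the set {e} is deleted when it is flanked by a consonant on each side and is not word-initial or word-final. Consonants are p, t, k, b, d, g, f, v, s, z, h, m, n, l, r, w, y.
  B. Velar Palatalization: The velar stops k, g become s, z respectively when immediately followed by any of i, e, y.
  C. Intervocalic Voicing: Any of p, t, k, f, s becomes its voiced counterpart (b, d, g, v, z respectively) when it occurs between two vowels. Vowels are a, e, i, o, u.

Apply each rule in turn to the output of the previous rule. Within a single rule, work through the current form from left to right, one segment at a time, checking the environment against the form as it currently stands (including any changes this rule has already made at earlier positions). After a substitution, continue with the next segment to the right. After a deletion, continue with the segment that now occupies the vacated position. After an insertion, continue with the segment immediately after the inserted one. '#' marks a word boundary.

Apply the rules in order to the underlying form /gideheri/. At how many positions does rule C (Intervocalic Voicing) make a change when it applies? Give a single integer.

0

A Medial Vowel Deletion: [gideheri] → [gidhri]
B Velar Palatalization: [gidhri] → [zidhri]
C Intervocalic Voicing: no change — [zidhri]
Rule C changed 0 position(s).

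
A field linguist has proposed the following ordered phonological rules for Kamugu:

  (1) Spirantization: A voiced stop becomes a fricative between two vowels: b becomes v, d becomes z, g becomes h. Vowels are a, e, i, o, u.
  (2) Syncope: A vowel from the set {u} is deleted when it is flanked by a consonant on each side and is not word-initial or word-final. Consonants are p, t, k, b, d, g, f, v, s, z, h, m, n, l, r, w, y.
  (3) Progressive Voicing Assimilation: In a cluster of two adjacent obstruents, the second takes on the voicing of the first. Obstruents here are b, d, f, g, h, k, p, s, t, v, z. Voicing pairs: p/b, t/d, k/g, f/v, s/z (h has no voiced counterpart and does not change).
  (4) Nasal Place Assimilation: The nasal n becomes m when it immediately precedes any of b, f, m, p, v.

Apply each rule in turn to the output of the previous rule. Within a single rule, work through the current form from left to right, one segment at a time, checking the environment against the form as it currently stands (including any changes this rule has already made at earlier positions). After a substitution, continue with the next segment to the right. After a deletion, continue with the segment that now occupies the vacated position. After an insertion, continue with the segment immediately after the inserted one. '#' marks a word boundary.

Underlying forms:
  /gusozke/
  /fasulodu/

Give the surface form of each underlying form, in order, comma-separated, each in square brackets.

/gusozke/:
  (1) Spirantization: no change — [gusozke]
  (2) Syncope: [gusozke] → [gsozke]
  (3) Progressive Voicing Assimilation: [gsozke] → [gzozge]
  (4) Nasal Place Assimilation: no change — [gzozge]
/fasulodu/:
  (1) Spirantization: [fasulodu] → [fasulozu]
  (2) Syncope: [fasulozu] → [faslozu]
  (3) Progressive Voicing Assimilation: no change — [faslozu]
  (4) Nasal Place Assimilation: no change — [faslozu]

[gzozge], [faslozu]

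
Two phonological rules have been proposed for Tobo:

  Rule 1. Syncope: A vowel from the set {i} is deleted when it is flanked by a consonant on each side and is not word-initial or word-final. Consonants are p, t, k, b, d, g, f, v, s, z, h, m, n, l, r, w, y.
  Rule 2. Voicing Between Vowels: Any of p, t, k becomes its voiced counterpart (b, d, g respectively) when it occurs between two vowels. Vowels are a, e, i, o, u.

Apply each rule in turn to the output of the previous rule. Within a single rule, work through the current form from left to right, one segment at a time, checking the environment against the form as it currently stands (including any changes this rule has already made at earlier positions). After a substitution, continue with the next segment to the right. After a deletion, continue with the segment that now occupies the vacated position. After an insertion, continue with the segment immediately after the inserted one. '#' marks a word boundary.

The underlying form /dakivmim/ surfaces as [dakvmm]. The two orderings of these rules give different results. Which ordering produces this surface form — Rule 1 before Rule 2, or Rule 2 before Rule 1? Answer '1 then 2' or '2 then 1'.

1 then 2

Order 1 then 2:
  1 Syncope: [dakivmim] → [dakvmm]
  2 Voicing Between Vowels: no change — [dakvmm]
  result: [dakvmm]
Order 2 then 1:
  2 Voicing Between Vowels: [dakivmim] → [dagivmim]
  1 Syncope: [dagivmim] → [dagvmm]
  result: [dagvmm]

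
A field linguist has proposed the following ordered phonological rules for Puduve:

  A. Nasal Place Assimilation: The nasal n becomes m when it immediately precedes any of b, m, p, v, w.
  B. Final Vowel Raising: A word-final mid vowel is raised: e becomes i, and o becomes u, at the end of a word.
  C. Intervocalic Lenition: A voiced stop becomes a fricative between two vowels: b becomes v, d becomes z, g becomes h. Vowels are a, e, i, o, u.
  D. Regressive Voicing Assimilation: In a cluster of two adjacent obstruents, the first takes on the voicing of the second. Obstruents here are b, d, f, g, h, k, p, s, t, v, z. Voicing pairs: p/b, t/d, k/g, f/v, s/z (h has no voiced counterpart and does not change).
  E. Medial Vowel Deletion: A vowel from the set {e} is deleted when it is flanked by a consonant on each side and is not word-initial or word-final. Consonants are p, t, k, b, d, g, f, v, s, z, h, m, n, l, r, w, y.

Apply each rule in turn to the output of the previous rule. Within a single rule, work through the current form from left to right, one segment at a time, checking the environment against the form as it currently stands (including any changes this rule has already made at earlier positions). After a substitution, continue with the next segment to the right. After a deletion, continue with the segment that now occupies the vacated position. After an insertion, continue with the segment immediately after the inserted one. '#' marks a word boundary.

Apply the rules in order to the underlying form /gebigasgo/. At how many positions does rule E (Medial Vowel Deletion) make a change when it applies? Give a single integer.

1

A Nasal Place Assimilation: no change — [gebigasgo]
B Final Vowel Raising: [gebigasgo] → [gebigasgu]
C Intervocalic Lenition: [gebigasgu] → [gevihasgu]
D Regressive Voicing Assimilation: [gevihasgu] → [gevihazgu]
E Medial Vowel Deletion: [gevihazgu] → [gvihazgu]
Rule E changed 1 position(s).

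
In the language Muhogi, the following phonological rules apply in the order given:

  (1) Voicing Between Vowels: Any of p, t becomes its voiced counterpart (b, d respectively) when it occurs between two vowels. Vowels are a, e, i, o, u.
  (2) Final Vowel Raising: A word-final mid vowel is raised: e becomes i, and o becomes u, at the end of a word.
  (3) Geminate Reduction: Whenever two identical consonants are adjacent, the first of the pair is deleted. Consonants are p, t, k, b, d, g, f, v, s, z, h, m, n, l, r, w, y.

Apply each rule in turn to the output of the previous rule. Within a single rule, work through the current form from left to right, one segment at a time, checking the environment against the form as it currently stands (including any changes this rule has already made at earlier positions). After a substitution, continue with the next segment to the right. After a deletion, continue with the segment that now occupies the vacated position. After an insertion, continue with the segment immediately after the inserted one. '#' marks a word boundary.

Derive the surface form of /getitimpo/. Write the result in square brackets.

[gedidimpu]

(1) Voicing Between Vowels: [getitimpo] → [gedidimpo]
(2) Final Vowel Raising: [gedidimpo] → [gedidimpu]
(3) Geminate Reduction: no change — [gedidimpu]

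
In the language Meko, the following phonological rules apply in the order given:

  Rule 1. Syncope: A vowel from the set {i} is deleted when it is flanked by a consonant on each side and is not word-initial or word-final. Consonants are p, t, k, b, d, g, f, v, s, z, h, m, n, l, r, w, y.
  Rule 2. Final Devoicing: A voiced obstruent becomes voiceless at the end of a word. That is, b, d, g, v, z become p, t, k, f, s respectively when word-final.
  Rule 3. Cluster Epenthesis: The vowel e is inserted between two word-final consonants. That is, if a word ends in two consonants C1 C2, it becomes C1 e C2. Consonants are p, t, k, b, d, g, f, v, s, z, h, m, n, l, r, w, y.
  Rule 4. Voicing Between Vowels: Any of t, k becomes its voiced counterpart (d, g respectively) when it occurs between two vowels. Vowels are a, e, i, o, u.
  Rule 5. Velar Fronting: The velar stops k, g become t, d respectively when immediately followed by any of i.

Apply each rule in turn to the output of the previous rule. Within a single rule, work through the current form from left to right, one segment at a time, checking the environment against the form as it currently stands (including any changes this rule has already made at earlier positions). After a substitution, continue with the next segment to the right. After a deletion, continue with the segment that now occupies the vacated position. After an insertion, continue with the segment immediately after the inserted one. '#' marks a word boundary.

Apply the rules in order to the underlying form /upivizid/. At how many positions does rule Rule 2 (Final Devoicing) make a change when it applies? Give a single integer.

Rule 1 Syncope: [upivizid] → [upvzd]
Rule 2 Final Devoicing: [upvzd] → [upvzt]
Rule 3 Cluster Epenthesis: [upvzt] → [upvzet]
Rule 4 Voicing Between Vowels: no change — [upvzet]
Rule 5 Velar Fronting: no change — [upvzet]
Rule Rule 2 changed 1 position(s).

1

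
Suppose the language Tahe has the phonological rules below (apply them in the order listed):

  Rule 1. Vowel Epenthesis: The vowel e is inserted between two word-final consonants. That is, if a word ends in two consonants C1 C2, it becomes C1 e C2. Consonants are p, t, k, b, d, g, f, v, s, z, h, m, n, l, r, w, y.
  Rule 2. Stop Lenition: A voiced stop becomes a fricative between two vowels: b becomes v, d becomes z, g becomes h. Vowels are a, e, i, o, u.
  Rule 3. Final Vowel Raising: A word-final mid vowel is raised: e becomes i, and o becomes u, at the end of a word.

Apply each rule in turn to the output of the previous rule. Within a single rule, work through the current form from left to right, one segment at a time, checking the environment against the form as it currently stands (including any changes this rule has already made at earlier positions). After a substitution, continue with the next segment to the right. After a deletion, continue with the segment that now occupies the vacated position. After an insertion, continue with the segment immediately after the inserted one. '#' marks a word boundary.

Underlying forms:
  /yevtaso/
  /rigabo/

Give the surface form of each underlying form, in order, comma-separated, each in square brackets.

/yevtaso/:
  Rule 1 Vowel Epenthesis: no change — [yevtaso]
  Rule 2 Stop Lenition: no change — [yevtaso]
  Rule 3 Final Vowel Raising: [yevtaso] → [yevtasu]
/rigabo/:
  Rule 1 Vowel Epenthesis: no change — [rigabo]
  Rule 2 Stop Lenition: [rigabo] → [rihavo]
  Rule 3 Final Vowel Raising: [rihavo] → [rihavu]

[yevtasu], [rihavu]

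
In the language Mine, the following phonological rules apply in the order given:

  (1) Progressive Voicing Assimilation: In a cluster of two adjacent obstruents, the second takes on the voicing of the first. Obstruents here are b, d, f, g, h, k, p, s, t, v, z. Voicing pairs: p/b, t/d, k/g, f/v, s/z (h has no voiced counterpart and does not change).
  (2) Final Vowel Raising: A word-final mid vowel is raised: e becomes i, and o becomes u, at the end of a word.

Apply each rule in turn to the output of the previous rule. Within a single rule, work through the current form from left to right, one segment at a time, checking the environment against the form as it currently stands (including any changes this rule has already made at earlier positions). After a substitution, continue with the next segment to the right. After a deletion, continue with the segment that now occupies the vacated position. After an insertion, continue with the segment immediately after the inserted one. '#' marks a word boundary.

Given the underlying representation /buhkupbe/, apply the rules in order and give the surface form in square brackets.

[buhkuppi]

(1) Progressive Voicing Assimilation: [buhkupbe] → [buhkuppe]
(2) Final Vowel Raising: [buhkuppe] → [buhkuppi]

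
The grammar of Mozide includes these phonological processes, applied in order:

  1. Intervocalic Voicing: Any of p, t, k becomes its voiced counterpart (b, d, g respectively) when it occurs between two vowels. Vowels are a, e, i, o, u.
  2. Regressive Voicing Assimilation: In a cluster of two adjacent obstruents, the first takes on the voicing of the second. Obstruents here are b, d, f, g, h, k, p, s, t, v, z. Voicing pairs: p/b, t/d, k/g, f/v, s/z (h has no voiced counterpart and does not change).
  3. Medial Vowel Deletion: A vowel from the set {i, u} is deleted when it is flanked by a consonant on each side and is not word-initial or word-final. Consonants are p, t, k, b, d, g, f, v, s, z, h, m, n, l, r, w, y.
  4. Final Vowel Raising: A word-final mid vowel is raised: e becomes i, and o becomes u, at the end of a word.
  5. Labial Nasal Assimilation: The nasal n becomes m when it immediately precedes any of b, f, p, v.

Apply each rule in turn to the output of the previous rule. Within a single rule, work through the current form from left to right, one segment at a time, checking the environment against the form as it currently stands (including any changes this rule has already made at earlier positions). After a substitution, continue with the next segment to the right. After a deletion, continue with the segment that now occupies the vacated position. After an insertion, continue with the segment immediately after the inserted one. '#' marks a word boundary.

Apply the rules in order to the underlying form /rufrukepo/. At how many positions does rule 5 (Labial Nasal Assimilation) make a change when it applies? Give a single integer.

0

1 Intervocalic Voicing: [rufrukepo] → [rufrugebo]
2 Regressive Voicing Assimilation: no change — [rufrugebo]
3 Medial Vowel Deletion: [rufrugebo] → [rfrgebo]
4 Final Vowel Raising: [rfrgebo] → [rfrgebu]
5 Labial Nasal Assimilation: no change — [rfrgebu]
Rule 5 changed 0 position(s).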